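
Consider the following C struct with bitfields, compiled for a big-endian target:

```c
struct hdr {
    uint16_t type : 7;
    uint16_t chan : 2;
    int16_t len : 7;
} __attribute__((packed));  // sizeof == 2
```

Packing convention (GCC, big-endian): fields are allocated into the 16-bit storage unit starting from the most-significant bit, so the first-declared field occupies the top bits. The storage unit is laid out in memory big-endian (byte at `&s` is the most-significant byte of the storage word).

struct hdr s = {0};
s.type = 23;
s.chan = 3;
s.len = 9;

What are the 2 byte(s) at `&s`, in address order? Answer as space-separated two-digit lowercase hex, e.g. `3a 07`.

2f 89

type (7b) val=23 bits=0x17 at bit 9: 0x2e00
chan (2b) val=3 bits=0x3 at bit 7: 0x2f80
len (7b) val=9 bits=0x9 at bit 0: 0x2f89
word = 0x2f89 → big-endian bytes:
  [0]=0x2f  [1]=0x89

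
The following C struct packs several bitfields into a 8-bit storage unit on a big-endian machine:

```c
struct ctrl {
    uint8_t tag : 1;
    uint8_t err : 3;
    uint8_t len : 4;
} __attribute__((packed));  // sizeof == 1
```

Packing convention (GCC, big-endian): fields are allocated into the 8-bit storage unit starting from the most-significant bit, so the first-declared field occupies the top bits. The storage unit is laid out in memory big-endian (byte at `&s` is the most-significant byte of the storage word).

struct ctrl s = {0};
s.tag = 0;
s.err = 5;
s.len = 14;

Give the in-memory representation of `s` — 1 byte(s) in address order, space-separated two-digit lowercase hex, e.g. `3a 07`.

tag:1 = 0 → 0x0 << 7 → word 0x00
err:3 = 5 → 0x5 << 4 → word 0x50
len:4 = 14 → 0xe << 0 → word 0x5e
word = 0x5e → big-endian bytes:
  [0]=0x5e

5e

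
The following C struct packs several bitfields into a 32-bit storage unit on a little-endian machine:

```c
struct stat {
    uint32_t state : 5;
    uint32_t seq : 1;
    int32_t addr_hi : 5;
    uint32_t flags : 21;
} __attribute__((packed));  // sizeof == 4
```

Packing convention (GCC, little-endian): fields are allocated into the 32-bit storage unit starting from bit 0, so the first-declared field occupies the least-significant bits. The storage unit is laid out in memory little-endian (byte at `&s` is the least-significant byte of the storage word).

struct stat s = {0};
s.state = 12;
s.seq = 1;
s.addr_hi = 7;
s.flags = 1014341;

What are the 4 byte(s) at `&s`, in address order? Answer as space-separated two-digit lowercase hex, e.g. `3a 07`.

state:5 = 12 → 0xc << 0 → word 0x0000000c
seq:1 = 1 → 0x1 << 5 → word 0x0000002c
addr_hi:5 = 7 → 0x7 << 6 → word 0x000001ec
flags:21 = 1014341 → 0xf7a45 << 11 → word 0x7bd229ec
word = 0x7bd229ec → little-endian bytes:
  [0]=0xec  [1]=0x29  [2]=0xd2  [3]=0x7b

ec 29 d2 7b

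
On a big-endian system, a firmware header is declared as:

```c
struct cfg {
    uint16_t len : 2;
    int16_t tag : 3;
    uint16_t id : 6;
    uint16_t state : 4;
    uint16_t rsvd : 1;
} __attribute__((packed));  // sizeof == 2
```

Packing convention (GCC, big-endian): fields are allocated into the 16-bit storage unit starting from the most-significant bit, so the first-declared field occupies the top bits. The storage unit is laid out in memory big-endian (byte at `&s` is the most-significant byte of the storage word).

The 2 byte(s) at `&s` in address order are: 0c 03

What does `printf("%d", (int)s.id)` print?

[0]=0x0c [1]=0x03 (big-endian) → word 0x0c03
len:2 @ bit 14 → (0x0c03>>14)&0x3 = 0x0
tag:3 @ bit 11 → (0x0c03>>11)&0x7 = 0x1
id:6 @ bit 5 → (0x0c03>>5)&0x3f = 0x20  ←
state:4 @ bit 1 → (0x0c03>>1)&0xf = 0x1
rsvd:1 @ bit 0 → (0x0c03>>0)&0x1 = 0x1

32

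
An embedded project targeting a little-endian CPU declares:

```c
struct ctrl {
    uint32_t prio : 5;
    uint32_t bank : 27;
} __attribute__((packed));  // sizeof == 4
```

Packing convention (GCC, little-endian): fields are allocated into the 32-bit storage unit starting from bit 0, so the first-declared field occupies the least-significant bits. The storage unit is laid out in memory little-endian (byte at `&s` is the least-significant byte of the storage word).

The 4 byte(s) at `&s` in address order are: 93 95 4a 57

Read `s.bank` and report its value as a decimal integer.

45765804

[0]=0x93 [1]=0x95 [2]=0x4a [3]=0x57 (little-endian) → word 0x574a9593
prio [0+:5] = (word>>0) & 0x1f = 19
bank [5+:27] = (word>>5) & 0x7ffffff = 45765804  ←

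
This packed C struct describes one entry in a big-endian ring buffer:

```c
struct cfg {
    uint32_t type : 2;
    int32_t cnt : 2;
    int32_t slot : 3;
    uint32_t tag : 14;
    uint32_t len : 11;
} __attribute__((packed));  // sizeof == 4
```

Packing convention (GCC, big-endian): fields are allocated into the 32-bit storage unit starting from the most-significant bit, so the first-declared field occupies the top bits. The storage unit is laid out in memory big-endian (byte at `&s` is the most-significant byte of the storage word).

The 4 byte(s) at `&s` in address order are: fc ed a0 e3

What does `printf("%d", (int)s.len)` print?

227

[0]=0xfc [1]=0xed [2]=0xa0 [3]=0xe3 (big-endian) → word 0xfceda0e3
type:2 @ bit 30 → (0xfceda0e3>>30)&0x3 = 0x3
cnt:2 @ bit 28 → (0xfceda0e3>>28)&0x3 = 0x3
slot:3 @ bit 25 → (0xfceda0e3>>25)&0x7 = 0x6
tag:14 @ bit 11 → (0xfceda0e3>>11)&0x3fff = 0x1db4
len:11 @ bit 0 → (0xfceda0e3>>0)&0x7ff = 0xe3  ←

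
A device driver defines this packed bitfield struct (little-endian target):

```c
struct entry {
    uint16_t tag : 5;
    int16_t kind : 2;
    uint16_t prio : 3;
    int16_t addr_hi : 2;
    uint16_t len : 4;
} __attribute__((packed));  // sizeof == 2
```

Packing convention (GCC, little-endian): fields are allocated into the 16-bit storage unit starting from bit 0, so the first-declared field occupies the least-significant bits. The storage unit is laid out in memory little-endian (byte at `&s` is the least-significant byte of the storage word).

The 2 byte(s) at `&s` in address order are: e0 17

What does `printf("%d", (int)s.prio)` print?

[0]=0xe0 [1]=0x17 (little-endian) → word 0x17e0
tag [0+:5] = (word>>0) & 0x1f = 0
kind [5+:2] = (word>>5) & 0x3 = 3
prio [7+:3] = (word>>7) & 0x7 = 7  ←
addr_hi [10+:2] = (word>>10) & 0x3 = 1
len [12+:4] = (word>>12) & 0xf = 1

7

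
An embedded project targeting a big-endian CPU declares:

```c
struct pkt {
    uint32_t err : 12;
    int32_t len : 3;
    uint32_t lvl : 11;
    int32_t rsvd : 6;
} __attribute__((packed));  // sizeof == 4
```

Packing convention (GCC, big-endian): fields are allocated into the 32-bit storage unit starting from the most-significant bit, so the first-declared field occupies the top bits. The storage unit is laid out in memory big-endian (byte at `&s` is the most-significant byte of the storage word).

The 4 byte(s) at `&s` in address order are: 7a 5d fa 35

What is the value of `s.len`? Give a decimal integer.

[0]=0x7a [1]=0x5d [2]=0xfa [3]=0x35 (big-endian) → word 0x7a5dfa35
err [20+:12] = (word>>20) & 0xfff = 1957
len [17+:3] = (word>>17) & 0x7 = 6  ←
lvl [6+:11] = (word>>6) & 0x7ff = 2024
rsvd [0+:6] = (word>>0) & 0x3f = 53
len signed 3b, MSB=1: 6 - 8 = -2

-2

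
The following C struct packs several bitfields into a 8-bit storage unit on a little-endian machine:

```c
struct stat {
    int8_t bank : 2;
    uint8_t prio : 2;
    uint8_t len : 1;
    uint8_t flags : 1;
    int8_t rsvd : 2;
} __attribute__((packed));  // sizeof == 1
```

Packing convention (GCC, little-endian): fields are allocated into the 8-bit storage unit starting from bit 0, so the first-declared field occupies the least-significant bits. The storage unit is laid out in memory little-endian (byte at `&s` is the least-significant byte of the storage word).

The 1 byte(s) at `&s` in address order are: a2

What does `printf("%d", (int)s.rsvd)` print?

[0]=0xa2 (little-endian) → word 0xa2
bank:2 @ bit 0 → (0xa2>>0)&0x3 = 0x2
prio:2 @ bit 2 → (0xa2>>2)&0x3 = 0x0
len:1 @ bit 4 → (0xa2>>4)&0x1 = 0x0
flags:1 @ bit 5 → (0xa2>>5)&0x1 = 0x1
rsvd:2 @ bit 6 → (0xa2>>6)&0x3 = 0x2  ←
rsvd signed 2b, MSB=1: 2 - 4 = -2

-2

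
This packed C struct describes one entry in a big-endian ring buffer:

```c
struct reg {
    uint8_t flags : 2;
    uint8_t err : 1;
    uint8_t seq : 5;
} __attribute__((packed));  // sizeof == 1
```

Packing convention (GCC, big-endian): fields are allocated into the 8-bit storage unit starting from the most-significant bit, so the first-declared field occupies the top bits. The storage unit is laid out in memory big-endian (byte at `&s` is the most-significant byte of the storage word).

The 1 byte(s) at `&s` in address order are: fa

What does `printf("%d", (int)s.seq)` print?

[0]=0xfa (big-endian) → word 0xfa
flags:2 @ bit 6 → (0xfa>>6)&0x3 = 0x3
err:1 @ bit 5 → (0xfa>>5)&0x1 = 0x1
seq:5 @ bit 0 → (0xfa>>0)&0x1f = 0x1a  ←

26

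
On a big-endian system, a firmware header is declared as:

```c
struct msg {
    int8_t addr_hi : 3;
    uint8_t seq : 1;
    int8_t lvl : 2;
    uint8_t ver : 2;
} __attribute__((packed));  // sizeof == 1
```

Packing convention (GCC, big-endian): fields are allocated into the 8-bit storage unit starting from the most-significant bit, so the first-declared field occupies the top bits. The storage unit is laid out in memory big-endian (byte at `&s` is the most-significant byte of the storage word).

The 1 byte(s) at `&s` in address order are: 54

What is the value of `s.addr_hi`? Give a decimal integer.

2

[0]=0x54 (big-endian) → word 0x54
addr_hi:3 @ bit 5 → (0x54>>5)&0x7 = 0x2  ←
seq:1 @ bit 4 → (0x54>>4)&0x1 = 0x1
lvl:2 @ bit 2 → (0x54>>2)&0x3 = 0x1
ver:2 @ bit 0 → (0x54>>0)&0x3 = 0x0
addr_hi signed 3b, MSB=0: value = 2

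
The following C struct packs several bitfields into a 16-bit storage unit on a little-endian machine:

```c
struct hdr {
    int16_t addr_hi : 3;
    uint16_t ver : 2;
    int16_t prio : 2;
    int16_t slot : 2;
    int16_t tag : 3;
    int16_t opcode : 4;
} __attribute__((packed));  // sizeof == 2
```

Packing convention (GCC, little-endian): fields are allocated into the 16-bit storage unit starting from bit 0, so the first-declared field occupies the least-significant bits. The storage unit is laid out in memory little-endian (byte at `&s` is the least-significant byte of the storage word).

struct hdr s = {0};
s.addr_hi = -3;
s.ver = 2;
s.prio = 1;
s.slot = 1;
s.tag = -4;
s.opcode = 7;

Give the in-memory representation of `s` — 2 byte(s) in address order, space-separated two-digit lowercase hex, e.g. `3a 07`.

b5 78

[0+:3] addr_hi=-3 & 0x7 = 0x5; word=0x0005
[3+:2] ver=2 & 0x3 = 0x2; word=0x0015
[5+:2] prio=1 & 0x3 = 0x1; word=0x0035
[7+:2] slot=1 & 0x3 = 0x1; word=0x00b5
[9+:3] tag=-4 & 0x7 = 0x4; word=0x08b5
[12+:4] opcode=7 & 0xf = 0x7; word=0x78b5
word = 0x78b5 → little-endian bytes:
  [0]=0xb5  [1]=0x78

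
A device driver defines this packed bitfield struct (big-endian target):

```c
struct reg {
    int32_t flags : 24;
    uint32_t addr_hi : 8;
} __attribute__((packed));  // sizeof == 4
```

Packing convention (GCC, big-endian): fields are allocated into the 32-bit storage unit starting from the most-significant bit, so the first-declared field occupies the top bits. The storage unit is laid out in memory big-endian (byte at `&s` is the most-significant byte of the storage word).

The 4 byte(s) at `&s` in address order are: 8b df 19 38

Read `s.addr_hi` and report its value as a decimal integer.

[0]=0x8b [1]=0xdf [2]=0x19 [3]=0x38 (big-endian) → word 0x8bdf1938
flags [8+:24] = (word>>8) & 0xffffff = 9166617
addr_hi [0+:8] = (word>>0) & 0xff = 56  ←

56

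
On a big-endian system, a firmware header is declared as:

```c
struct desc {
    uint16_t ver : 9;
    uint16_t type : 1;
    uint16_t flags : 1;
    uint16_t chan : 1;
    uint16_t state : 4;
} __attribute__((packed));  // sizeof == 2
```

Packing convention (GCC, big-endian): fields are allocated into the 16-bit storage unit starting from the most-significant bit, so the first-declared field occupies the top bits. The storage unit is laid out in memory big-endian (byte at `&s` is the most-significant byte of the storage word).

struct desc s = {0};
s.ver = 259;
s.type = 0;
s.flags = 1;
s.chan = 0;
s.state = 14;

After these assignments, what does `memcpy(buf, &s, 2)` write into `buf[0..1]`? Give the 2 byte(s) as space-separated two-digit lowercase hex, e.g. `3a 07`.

81 ae

ver (9b) val=259 bits=0x103 at bit 7: 0x8180
type (1b) val=0 bits=0x0 at bit 6: 0x8180
flags (1b) val=1 bits=0x1 at bit 5: 0x81a0
chan (1b) val=0 bits=0x0 at bit 4: 0x81a0
state (4b) val=14 bits=0xe at bit 0: 0x81ae
word = 0x81ae → big-endian bytes:
  [0]=0x81  [1]=0xae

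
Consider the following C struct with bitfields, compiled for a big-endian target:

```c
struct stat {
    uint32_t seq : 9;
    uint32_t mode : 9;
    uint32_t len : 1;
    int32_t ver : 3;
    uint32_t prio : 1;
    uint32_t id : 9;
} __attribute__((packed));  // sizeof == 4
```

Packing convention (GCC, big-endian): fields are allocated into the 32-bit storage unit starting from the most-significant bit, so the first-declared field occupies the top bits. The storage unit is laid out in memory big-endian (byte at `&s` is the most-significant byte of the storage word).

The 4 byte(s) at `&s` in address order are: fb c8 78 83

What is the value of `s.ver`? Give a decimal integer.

-2

[0]=0xfb [1]=0xc8 [2]=0x78 [3]=0x83 (big-endian) → word 0xfbc87883
seq:9 @ bit 23 → (0xfbc87883>>23)&0x1ff = 0x1f7
mode:9 @ bit 14 → (0xfbc87883>>14)&0x1ff = 0x121
len:1 @ bit 13 → (0xfbc87883>>13)&0x1 = 0x1
ver:3 @ bit 10 → (0xfbc87883>>10)&0x7 = 0x6  ←
prio:1 @ bit 9 → (0xfbc87883>>9)&0x1 = 0x0
id:9 @ bit 0 → (0xfbc87883>>0)&0x1ff = 0x83
ver signed 3b, MSB=1: 6 - 8 = -2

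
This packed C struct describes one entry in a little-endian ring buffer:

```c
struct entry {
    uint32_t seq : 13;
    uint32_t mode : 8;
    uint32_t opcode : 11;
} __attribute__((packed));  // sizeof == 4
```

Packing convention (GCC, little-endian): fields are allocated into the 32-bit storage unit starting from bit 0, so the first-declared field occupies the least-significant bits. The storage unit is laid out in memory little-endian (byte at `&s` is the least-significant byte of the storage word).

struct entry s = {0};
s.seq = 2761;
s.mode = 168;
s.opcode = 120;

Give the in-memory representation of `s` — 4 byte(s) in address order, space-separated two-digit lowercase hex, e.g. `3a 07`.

c9 0a 15 0f

seq (13b) val=2761 bits=0xac9 at bit 0: 0x00000ac9
mode (8b) val=168 bits=0xa8 at bit 13: 0x00150ac9
opcode (11b) val=120 bits=0x78 at bit 21: 0x0f150ac9
word = 0x0f150ac9 → little-endian bytes:
  [0]=0xc9  [1]=0x0a  [2]=0x15  [3]=0x0f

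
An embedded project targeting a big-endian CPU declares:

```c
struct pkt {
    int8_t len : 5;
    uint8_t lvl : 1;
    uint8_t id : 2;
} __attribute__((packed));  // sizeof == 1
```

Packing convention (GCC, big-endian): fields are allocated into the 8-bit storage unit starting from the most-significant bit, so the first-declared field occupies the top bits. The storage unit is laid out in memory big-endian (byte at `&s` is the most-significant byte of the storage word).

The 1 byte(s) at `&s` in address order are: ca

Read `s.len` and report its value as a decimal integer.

[0]=0xca (big-endian) → word 0xca
len [3+:5] = (word>>3) & 0x1f = 25  ←
lvl [2+:1] = (word>>2) & 0x1 = 0
id [0+:2] = (word>>0) & 0x3 = 2
len signed 5b, MSB=1: 25 - 32 = -7

-7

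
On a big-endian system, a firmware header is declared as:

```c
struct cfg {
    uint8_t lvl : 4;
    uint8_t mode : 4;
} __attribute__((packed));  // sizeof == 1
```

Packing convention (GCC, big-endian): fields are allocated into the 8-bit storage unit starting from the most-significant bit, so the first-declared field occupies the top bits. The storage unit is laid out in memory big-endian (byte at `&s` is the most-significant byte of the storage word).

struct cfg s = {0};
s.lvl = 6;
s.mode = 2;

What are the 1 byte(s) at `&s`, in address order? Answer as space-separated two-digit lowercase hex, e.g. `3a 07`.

lvl:4 = 6 → 0x6 << 4 → word 0x60
mode:4 = 2 → 0x2 << 0 → word 0x62
word = 0x62 → big-endian bytes:
  [0]=0x62

62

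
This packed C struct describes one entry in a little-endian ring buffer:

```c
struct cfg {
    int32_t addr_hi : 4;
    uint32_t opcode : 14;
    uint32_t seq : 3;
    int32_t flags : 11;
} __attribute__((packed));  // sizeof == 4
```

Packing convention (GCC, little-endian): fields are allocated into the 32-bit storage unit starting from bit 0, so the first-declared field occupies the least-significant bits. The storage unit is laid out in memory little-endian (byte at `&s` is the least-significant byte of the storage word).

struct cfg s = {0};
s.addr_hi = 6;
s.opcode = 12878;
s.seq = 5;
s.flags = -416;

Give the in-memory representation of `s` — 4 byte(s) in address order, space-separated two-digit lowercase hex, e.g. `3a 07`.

e6 24 17 cc

addr_hi (4b) val=6 bits=0x6 at bit 0: 0x00000006
opcode (14b) val=12878 bits=0x324e at bit 4: 0x000324e6
seq (3b) val=5 bits=0x5 at bit 18: 0x001724e6
flags (11b) val=-416 bits=0x660 at bit 21: 0xcc1724e6
word = 0xcc1724e6 → little-endian bytes:
  [0]=0xe6  [1]=0x24  [2]=0x17  [3]=0xcc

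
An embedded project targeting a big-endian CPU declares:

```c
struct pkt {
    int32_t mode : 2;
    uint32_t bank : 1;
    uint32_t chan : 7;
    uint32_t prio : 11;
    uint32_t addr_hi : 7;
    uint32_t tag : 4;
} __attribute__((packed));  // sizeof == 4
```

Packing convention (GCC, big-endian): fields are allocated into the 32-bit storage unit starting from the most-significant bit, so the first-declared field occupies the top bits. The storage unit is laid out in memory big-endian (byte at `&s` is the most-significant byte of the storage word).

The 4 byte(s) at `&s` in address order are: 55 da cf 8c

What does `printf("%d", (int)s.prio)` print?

[0]=0x55 [1]=0xda [2]=0xcf [3]=0x8c (big-endian) → word 0x55dacf8c
mode [30+:2] = (word>>30) & 0x3 = 1
bank [29+:1] = (word>>29) & 0x1 = 0
chan [22+:7] = (word>>22) & 0x7f = 87
prio [11+:11] = (word>>11) & 0x7ff = 857  ←
addr_hi [4+:7] = (word>>4) & 0x7f = 120
tag [0+:4] = (word>>0) & 0xf = 12

857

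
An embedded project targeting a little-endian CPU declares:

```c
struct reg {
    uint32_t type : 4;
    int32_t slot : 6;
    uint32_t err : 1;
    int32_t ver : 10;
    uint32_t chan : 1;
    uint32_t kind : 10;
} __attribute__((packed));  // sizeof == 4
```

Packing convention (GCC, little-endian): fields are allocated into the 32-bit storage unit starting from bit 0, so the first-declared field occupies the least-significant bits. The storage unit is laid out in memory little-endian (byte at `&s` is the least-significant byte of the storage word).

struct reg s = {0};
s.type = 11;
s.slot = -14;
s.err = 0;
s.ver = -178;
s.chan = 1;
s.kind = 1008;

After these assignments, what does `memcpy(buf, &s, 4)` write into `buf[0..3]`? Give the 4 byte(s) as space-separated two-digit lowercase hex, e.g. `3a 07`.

type (4b) val=11 bits=0xb at bit 0: 0x0000000b
slot (6b) val=-14 bits=0x32 at bit 4: 0x0000032b
err (1b) val=0 bits=0x0 at bit 10: 0x0000032b
ver (10b) val=-178 bits=0x34e at bit 11: 0x001a732b
chan (1b) val=1 bits=0x1 at bit 21: 0x003a732b
kind (10b) val=1008 bits=0x3f0 at bit 22: 0xfc3a732b
word = 0xfc3a732b → little-endian bytes:
  [0]=0x2b  [1]=0x73  [2]=0x3a  [3]=0xfc

2b 73 3a fc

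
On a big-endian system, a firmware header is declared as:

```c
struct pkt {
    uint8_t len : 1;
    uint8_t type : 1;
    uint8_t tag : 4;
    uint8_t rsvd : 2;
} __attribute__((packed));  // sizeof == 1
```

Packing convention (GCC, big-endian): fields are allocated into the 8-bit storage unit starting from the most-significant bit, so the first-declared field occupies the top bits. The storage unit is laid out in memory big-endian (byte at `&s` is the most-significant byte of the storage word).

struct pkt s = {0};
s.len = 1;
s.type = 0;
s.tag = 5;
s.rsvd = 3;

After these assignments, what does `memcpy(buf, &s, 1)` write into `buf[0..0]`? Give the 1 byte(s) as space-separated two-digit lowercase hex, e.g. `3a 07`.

97

len (1b) val=1 bits=0x1 at bit 7: 0x80
type (1b) val=0 bits=0x0 at bit 6: 0x80
tag (4b) val=5 bits=0x5 at bit 2: 0x94
rsvd (2b) val=3 bits=0x3 at bit 0: 0x97
word = 0x97 → big-endian bytes:
  [0]=0x97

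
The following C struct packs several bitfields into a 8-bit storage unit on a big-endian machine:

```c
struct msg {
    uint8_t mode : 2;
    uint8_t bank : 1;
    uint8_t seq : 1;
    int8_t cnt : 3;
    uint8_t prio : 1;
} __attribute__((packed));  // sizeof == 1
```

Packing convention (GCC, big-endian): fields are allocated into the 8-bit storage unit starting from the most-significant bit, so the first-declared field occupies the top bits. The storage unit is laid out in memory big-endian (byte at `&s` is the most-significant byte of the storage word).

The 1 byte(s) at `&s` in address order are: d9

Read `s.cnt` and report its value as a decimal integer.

[0]=0xd9 (big-endian) → word 0xd9
mode:2 @ bit 6 → (0xd9>>6)&0x3 = 0x3
bank:1 @ bit 5 → (0xd9>>5)&0x1 = 0x0
seq:1 @ bit 4 → (0xd9>>4)&0x1 = 0x1
cnt:3 @ bit 1 → (0xd9>>1)&0x7 = 0x4  ←
prio:1 @ bit 0 → (0xd9>>0)&0x1 = 0x1
cnt signed 3b, MSB=1: 4 - 8 = -4

-4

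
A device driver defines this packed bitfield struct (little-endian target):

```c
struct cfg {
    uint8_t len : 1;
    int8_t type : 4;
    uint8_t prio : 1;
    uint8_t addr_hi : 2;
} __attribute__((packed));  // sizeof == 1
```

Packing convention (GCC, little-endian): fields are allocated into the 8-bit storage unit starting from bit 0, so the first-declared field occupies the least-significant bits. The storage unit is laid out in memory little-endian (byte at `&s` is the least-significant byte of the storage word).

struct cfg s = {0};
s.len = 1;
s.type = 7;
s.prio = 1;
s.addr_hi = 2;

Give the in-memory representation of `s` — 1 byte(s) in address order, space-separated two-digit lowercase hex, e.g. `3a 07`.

af

len (1b) val=1 bits=0x1 at bit 0: 0x01
type (4b) val=7 bits=0x7 at bit 1: 0x0f
prio (1b) val=1 bits=0x1 at bit 5: 0x2f
addr_hi (2b) val=2 bits=0x2 at bit 6: 0xaf
word = 0xaf → little-endian bytes:
  [0]=0xaf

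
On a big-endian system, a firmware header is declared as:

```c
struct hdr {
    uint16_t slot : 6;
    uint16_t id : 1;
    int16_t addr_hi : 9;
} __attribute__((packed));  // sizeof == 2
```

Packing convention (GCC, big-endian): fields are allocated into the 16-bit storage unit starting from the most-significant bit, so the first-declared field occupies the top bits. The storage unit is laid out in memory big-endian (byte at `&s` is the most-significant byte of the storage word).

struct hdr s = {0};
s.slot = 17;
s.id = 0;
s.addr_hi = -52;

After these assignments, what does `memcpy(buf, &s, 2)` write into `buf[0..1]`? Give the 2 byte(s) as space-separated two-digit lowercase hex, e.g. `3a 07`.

[10+:6] slot=17 & 0x3f = 0x11; word=0x4400
[9+:1] id=0 & 0x1 = 0x0; word=0x4400
[0+:9] addr_hi=-52 & 0x1ff = 0x1cc; word=0x45cc
word = 0x45cc → big-endian bytes:
  [0]=0x45  [1]=0xcc

45 cc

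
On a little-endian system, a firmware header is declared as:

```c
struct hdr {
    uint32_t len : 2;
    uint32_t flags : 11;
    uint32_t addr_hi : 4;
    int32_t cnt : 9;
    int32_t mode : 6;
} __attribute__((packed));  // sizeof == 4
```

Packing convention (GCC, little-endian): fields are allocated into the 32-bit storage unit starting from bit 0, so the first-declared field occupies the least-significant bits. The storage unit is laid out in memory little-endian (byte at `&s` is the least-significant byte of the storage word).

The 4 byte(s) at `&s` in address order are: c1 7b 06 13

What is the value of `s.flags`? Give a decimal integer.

[0]=0xc1 [1]=0x7b [2]=0x06 [3]=0x13 (little-endian) → word 0x13067bc1
len:2 @ bit 0 → (0x13067bc1>>0)&0x3 = 0x1
flags:11 @ bit 2 → (0x13067bc1>>2)&0x7ff = 0x6f0  ←
addr_hi:4 @ bit 13 → (0x13067bc1>>13)&0xf = 0x3
cnt:9 @ bit 17 → (0x13067bc1>>17)&0x1ff = 0x183
mode:6 @ bit 26 → (0x13067bc1>>26)&0x3f = 0x4

1776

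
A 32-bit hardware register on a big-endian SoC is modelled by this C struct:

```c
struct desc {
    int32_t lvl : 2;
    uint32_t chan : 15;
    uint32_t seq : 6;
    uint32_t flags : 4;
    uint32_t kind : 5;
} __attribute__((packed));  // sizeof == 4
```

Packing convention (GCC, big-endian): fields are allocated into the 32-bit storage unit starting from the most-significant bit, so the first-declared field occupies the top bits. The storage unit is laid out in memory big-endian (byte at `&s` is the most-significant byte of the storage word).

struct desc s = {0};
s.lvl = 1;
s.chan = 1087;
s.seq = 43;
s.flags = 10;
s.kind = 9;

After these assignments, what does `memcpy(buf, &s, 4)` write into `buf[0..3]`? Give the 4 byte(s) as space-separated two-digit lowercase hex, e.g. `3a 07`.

42 1f d7 49

lvl:2 = 1 → 0x1 << 30 → word 0x40000000
chan:15 = 1087 → 0x43f << 15 → word 0x421f8000
seq:6 = 43 → 0x2b << 9 → word 0x421fd600
flags:4 = 10 → 0xa << 5 → word 0x421fd740
kind:5 = 9 → 0x9 << 0 → word 0x421fd749
word = 0x421fd749 → big-endian bytes:
  [0]=0x42  [1]=0x1f  [2]=0xd7  [3]=0x49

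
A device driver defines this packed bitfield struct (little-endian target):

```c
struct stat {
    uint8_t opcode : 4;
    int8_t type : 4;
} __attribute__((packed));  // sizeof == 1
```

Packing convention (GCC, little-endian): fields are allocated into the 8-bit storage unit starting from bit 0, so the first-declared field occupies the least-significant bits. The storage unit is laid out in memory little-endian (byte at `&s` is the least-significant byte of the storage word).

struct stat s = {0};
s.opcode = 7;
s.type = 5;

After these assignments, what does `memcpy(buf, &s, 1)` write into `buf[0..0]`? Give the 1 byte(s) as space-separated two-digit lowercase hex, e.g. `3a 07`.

57

opcode:4 = 7 → 0x7 << 0 → word 0x07
type:4 = 5 → 0x5 << 4 → word 0x57
word = 0x57 → little-endian bytes:
  [0]=0x57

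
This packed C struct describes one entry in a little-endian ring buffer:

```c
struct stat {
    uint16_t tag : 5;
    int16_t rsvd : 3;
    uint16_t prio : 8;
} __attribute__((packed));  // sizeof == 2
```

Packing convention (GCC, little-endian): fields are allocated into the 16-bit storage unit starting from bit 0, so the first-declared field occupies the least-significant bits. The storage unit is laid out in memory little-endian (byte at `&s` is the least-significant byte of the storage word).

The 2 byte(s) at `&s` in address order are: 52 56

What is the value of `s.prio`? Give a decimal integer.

[0]=0x52 [1]=0x56 (little-endian) → word 0x5652
tag:5 @ bit 0 → (0x5652>>0)&0x1f = 0x12
rsvd:3 @ bit 5 → (0x5652>>5)&0x7 = 0x2
prio:8 @ bit 8 → (0x5652>>8)&0xff = 0x56  ←

86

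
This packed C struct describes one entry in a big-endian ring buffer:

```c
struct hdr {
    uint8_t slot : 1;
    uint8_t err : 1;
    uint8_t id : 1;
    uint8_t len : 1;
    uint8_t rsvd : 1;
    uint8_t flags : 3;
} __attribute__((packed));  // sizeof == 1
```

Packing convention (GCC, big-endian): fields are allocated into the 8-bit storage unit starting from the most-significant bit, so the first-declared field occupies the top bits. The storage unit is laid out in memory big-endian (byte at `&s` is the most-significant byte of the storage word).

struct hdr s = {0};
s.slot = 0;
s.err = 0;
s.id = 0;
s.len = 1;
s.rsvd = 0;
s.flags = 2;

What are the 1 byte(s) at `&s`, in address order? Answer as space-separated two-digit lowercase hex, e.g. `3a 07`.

12

slot (1b) val=0 bits=0x0 at bit 7: 0x00
err (1b) val=0 bits=0x0 at bit 6: 0x00
id (1b) val=0 bits=0x0 at bit 5: 0x00
len (1b) val=1 bits=0x1 at bit 4: 0x10
rsvd (1b) val=0 bits=0x0 at bit 3: 0x10
flags (3b) val=2 bits=0x2 at bit 0: 0x12
word = 0x12 → big-endian bytes:
  [0]=0x12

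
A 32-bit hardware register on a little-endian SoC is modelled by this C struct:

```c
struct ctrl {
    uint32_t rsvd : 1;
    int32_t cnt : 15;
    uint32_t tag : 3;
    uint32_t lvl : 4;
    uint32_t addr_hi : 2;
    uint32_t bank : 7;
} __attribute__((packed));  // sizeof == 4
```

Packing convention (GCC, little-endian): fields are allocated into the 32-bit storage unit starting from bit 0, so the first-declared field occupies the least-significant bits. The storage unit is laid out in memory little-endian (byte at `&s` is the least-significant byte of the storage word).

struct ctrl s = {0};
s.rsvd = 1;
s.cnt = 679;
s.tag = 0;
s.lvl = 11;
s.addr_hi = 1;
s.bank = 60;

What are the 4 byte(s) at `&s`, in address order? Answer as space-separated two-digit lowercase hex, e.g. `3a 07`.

4f 05 d8 78

[0+:1] rsvd=1 & 0x1 = 0x1; word=0x00000001
[1+:15] cnt=679 & 0x7fff = 0x2a7; word=0x0000054f
[16+:3] tag=0 & 0x7 = 0x0; word=0x0000054f
[19+:4] lvl=11 & 0xf = 0xb; word=0x0058054f
[23+:2] addr_hi=1 & 0x3 = 0x1; word=0x00d8054f
[25+:7] bank=60 & 0x7f = 0x3c; word=0x78d8054f
word = 0x78d8054f → little-endian bytes:
  [0]=0x4f  [1]=0x05  [2]=0xd8  [3]=0x78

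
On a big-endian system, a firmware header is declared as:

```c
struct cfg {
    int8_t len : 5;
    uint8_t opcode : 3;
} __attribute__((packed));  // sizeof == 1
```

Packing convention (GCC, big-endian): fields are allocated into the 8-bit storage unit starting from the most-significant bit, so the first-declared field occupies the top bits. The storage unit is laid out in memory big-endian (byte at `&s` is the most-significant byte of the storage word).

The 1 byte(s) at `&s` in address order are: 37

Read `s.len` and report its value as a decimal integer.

6

[0]=0x37 (big-endian) → word 0x37
len [3+:5] = (word>>3) & 0x1f = 6  ←
opcode [0+:3] = (word>>0) & 0x7 = 7
len signed 5b, MSB=0: value = 6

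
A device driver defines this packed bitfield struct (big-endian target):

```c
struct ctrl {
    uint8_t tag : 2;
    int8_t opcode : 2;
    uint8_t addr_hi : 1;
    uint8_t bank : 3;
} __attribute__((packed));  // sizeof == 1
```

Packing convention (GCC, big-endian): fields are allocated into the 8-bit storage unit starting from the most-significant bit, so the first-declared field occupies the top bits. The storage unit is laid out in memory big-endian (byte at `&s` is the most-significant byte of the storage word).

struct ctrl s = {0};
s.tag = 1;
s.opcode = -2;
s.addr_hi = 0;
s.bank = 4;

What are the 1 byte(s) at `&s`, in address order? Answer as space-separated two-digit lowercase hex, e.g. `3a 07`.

64

tag:2 = 1 → 0x1 << 6 → word 0x40
opcode:2 = -2 → 0x2 << 4 → word 0x60
addr_hi:1 = 0 → 0x0 << 3 → word 0x60
bank:3 = 4 → 0x4 << 0 → word 0x64
word = 0x64 → big-endian bytes:
  [0]=0x64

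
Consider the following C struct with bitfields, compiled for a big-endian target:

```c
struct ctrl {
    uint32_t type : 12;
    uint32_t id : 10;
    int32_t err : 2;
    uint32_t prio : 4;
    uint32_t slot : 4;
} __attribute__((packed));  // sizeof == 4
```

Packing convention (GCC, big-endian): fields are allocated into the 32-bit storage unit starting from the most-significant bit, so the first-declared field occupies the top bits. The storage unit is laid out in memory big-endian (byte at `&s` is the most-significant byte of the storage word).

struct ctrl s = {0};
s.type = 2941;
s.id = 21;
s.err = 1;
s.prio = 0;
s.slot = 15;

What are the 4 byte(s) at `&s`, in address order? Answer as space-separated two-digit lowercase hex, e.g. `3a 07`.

[20+:12] type=2941 & 0xfff = 0xb7d; word=0xb7d00000
[10+:10] id=21 & 0x3ff = 0x15; word=0xb7d05400
[8+:2] err=1 & 0x3 = 0x1; word=0xb7d05500
[4+:4] prio=0 & 0xf = 0x0; word=0xb7d05500
[0+:4] slot=15 & 0xf = 0xf; word=0xb7d0550f
word = 0xb7d0550f → big-endian bytes:
  [0]=0xb7  [1]=0xd0  [2]=0x55  [3]=0x0f

b7 d0 55 0f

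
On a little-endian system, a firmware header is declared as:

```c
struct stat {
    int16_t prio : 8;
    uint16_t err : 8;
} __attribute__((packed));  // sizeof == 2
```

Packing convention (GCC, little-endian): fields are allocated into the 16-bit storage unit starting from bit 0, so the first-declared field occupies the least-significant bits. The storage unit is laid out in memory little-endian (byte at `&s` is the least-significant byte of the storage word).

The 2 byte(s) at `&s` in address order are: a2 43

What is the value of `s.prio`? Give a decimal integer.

[0]=0xa2 [1]=0x43 (little-endian) → word 0x43a2
prio [0+:8] = (word>>0) & 0xff = 162  ←
err [8+:8] = (word>>8) & 0xff = 67
prio signed 8b, MSB=1: 162 - 256 = -94

-94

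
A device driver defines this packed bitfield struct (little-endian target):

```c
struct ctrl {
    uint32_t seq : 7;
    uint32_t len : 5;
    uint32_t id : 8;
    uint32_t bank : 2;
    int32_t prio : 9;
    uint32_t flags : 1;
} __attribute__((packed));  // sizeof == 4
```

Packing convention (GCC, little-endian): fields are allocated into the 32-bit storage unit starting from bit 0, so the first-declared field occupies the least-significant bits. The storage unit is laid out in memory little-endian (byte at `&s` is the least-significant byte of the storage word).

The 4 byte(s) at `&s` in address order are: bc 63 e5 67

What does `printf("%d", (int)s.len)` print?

[0]=0xbc [1]=0x63 [2]=0xe5 [3]=0x67 (little-endian) → word 0x67e563bc
seq [0+:7] = (word>>0) & 0x7f = 60
len [7+:5] = (word>>7) & 0x1f = 7  ←
id [12+:8] = (word>>12) & 0xff = 86
bank [20+:2] = (word>>20) & 0x3 = 2
prio [22+:9] = (word>>22) & 0x1ff = 415
flags [31+:1] = (word>>31) & 0x1 = 0

7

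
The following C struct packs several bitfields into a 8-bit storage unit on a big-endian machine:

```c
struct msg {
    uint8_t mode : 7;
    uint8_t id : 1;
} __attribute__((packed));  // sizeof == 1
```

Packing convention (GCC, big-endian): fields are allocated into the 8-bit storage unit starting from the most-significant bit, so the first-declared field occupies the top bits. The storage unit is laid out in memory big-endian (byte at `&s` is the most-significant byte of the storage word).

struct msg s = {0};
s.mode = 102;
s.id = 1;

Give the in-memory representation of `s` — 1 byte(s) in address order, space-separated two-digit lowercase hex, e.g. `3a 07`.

cd

mode (7b) val=102 bits=0x66 at bit 1: 0xcc
id (1b) val=1 bits=0x1 at bit 0: 0xcd
word = 0xcd → big-endian bytes:
  [0]=0xcd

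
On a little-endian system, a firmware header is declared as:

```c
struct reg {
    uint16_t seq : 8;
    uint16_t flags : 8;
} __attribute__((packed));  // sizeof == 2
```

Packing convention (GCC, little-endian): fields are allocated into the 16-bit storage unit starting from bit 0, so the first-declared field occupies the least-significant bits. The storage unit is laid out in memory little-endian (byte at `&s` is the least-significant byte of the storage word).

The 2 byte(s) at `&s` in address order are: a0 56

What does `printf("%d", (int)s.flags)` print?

86

[0]=0xa0 [1]=0x56 (little-endian) → word 0x56a0
seq:8 @ bit 0 → (0x56a0>>0)&0xff = 0xa0
flags:8 @ bit 8 → (0x56a0>>8)&0xff = 0x56  ←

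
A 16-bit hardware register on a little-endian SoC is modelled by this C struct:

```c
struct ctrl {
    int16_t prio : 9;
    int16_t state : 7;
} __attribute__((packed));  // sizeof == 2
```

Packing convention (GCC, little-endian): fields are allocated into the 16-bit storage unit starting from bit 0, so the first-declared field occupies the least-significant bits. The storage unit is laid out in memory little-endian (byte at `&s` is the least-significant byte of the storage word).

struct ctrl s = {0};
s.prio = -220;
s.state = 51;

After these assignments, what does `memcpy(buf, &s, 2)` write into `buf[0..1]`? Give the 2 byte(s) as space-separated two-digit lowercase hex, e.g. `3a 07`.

24 67

[0+:9] prio=-220 & 0x1ff = 0x124; word=0x0124
[9+:7] state=51 & 0x7f = 0x33; word=0x6724
word = 0x6724 → little-endian bytes:
  [0]=0x24  [1]=0x67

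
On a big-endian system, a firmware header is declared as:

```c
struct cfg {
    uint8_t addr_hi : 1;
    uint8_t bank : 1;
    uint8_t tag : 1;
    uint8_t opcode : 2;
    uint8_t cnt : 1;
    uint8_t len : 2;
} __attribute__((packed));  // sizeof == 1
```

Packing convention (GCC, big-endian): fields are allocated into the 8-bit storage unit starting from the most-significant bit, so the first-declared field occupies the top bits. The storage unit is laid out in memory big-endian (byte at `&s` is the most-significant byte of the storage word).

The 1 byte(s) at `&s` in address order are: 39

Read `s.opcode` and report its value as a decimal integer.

3

[0]=0x39 (big-endian) → word 0x39
addr_hi:1 @ bit 7 → (0x39>>7)&0x1 = 0x0
bank:1 @ bit 6 → (0x39>>6)&0x1 = 0x0
tag:1 @ bit 5 → (0x39>>5)&0x1 = 0x1
opcode:2 @ bit 3 → (0x39>>3)&0x3 = 0x3  ←
cnt:1 @ bit 2 → (0x39>>2)&0x1 = 0x0
len:2 @ bit 0 → (0x39>>0)&0x3 = 0x1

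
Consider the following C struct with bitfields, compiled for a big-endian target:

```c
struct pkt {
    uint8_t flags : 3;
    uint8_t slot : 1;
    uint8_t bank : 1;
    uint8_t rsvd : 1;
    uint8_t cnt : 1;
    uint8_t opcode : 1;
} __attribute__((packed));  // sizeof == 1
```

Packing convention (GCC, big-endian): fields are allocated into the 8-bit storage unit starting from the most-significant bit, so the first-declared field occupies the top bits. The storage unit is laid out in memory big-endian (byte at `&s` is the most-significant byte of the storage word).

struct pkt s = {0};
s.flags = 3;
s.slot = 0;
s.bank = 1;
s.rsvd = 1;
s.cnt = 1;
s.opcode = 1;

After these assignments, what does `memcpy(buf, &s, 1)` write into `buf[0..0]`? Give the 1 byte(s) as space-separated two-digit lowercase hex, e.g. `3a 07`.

flags (3b) val=3 bits=0x3 at bit 5: 0x60
slot (1b) val=0 bits=0x0 at bit 4: 0x60
bank (1b) val=1 bits=0x1 at bit 3: 0x68
rsvd (1b) val=1 bits=0x1 at bit 2: 0x6c
cnt (1b) val=1 bits=0x1 at bit 1: 0x6e
opcode (1b) val=1 bits=0x1 at bit 0: 0x6f
word = 0x6f → big-endian bytes:
  [0]=0x6f

6f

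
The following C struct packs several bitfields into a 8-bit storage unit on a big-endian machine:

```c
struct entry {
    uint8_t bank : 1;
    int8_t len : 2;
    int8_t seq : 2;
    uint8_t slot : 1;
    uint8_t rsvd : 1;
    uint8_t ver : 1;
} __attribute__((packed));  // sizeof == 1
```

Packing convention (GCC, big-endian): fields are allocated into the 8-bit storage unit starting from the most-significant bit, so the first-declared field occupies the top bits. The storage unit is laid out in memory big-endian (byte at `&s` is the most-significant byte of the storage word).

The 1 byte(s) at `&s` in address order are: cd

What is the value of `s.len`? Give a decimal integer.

-2

[0]=0xcd (big-endian) → word 0xcd
bank [7+:1] = (word>>7) & 0x1 = 1
len [5+:2] = (word>>5) & 0x3 = 2  ←
seq [3+:2] = (word>>3) & 0x3 = 1
slot [2+:1] = (word>>2) & 0x1 = 1
rsvd [1+:1] = (word>>1) & 0x1 = 0
ver [0+:1] = (word>>0) & 0x1 = 1
len signed 2b, MSB=1: 2 - 4 = -2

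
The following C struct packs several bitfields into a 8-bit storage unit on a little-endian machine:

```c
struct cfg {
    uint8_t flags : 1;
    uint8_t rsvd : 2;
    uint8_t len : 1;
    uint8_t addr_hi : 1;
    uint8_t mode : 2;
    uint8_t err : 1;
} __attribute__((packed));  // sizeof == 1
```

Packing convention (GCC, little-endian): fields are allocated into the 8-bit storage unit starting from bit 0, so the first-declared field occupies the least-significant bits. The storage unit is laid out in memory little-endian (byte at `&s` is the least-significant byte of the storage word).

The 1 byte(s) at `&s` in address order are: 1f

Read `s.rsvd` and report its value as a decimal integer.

[0]=0x1f (little-endian) → word 0x1f
flags [0+:1] = (word>>0) & 0x1 = 1
rsvd [1+:2] = (word>>1) & 0x3 = 3  ←
len [3+:1] = (word>>3) & 0x1 = 1
addr_hi [4+:1] = (word>>4) & 0x1 = 1
mode [5+:2] = (word>>5) & 0x3 = 0
err [7+:1] = (word>>7) & 0x1 = 0

3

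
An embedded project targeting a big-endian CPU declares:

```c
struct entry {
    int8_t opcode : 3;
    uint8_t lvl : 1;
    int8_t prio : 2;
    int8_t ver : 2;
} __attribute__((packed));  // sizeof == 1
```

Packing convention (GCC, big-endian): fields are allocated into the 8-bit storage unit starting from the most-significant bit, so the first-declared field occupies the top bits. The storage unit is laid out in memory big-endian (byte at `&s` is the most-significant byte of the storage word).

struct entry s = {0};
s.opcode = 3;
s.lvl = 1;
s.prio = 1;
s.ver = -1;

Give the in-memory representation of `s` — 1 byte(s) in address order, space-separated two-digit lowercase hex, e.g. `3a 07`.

opcode (3b) val=3 bits=0x3 at bit 5: 0x60
lvl (1b) val=1 bits=0x1 at bit 4: 0x70
prio (2b) val=1 bits=0x1 at bit 2: 0x74
ver (2b) val=-1 bits=0x3 at bit 0: 0x77
word = 0x77 → big-endian bytes:
  [0]=0x77

77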